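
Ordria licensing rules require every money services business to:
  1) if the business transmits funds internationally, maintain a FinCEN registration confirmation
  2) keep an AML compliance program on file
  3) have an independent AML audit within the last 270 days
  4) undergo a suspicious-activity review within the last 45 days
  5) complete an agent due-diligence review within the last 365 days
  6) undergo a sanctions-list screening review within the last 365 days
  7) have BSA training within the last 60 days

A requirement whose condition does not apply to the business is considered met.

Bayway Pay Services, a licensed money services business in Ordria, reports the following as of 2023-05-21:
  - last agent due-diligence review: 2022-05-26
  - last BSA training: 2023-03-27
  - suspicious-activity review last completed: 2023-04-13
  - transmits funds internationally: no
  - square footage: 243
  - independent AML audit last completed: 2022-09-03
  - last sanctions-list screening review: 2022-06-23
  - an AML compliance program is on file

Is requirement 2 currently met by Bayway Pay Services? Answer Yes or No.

2. AML compliance program present → met

Yes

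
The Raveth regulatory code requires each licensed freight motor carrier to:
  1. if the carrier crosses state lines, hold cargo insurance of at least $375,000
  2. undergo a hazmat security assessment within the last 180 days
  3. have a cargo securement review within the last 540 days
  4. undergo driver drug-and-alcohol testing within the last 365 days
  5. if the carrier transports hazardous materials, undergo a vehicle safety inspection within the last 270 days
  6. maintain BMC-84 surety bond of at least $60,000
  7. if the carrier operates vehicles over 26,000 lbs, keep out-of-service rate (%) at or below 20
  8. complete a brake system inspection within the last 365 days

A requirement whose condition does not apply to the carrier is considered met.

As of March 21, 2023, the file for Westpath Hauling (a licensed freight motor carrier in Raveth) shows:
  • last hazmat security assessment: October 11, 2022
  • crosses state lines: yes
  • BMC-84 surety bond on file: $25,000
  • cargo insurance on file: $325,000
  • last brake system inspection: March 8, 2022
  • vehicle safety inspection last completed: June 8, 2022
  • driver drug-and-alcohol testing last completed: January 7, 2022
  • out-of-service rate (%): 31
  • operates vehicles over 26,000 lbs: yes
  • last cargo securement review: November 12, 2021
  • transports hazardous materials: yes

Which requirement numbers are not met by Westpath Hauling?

1. condition 'crosses state lines' holds; cargo insurance $325,000 < $375,000 → not met
2. hazmat security assessment 161 days ago vs limit 180 → met
3. cargo securement review 494 days ago vs limit 540 → met
4. driver drug-and-alcohol testing 438 days ago vs limit 365 → not met
5. condition 'transports hazardous materials' holds; vehicle safety inspection 286 days ago vs limit 270 → not met
6. BMC-84 surety bond $25,000 < $60,000 → not met
7. condition 'operates vehicles over 26,000 lbs' holds; out-of-service rate (%) 31 > 20 → not met
8. brake system inspection 378 days ago vs limit 365 → not met
Not met: 1, 4, 5, 6, 7, 8

1, 4, 5, 6, 7, 8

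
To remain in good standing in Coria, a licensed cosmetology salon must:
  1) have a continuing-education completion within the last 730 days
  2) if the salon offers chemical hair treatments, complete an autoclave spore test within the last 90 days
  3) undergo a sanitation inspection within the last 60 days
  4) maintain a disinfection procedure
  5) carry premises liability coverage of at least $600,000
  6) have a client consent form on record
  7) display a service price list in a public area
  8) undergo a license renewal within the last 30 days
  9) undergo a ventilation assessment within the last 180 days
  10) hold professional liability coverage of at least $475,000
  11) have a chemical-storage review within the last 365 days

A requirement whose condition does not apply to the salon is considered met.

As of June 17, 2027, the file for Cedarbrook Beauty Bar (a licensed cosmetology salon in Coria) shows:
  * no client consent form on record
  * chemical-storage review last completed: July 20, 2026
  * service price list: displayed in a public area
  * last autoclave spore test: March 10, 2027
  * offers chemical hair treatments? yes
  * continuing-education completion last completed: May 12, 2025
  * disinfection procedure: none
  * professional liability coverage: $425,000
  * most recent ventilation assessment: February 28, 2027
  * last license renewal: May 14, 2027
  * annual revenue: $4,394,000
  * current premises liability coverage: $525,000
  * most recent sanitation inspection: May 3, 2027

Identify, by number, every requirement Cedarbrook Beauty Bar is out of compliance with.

1, 2, 4, 5, 6, 8, 10

1. continuing-education completion 766 days ago vs limit 730 → not met
2. condition 'offers chemical hair treatments' holds; autoclave spore test 99 days ago vs limit 90 → not met
3. sanitation inspection 45 days ago vs limit 60 → met
4. disinfection procedure absent → not met
5. premises liability coverage $525,000 < $600,000 → not met
6. client consent form absent → not met
7. service price list present → met
8. license renewal 34 days ago vs limit 30 → not met
9. ventilation assessment 109 days ago vs limit 180 → met
10. professional liability coverage $425,000 < $475,000 → not met
11. chemical-storage review 332 days ago vs limit 365 → met
Not met: 1, 2, 4, 5, 6, 8, 10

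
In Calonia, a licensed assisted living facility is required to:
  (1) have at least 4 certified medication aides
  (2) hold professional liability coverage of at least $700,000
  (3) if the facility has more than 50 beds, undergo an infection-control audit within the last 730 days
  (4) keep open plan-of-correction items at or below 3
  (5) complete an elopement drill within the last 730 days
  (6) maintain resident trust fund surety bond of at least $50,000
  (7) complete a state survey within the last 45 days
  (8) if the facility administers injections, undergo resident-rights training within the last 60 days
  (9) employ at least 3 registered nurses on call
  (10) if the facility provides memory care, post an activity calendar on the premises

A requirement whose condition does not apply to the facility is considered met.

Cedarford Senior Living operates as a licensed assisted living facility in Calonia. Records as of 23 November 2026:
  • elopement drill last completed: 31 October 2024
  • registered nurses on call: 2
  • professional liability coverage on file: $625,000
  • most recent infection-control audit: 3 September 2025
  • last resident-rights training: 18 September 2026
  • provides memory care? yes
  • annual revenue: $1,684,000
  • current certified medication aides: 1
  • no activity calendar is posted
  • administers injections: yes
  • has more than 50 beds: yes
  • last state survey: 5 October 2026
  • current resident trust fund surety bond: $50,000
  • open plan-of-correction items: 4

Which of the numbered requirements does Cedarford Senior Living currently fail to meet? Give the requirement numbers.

1. certified medication aides 1 < 4 → not met
2. professional liability coverage $625,000 < $700,000 → not met
3. condition 'has more than 50 beds' holds; infection-control audit 446 days ago vs limit 730 → met
4. open plan-of-correction items 4 > 3 → not met
5. elopement drill 753 days ago vs limit 730 → not met
6. resident trust fund surety bond $50,000 ≥ $50,000 → met
7. state survey 49 days ago vs limit 45 → not met
8. condition 'administers injections' holds; resident-rights training 66 days ago vs limit 60 → not met
9. registered nurses on call 2 < 3 → not met
10. condition 'provides memory care' holds; activity calendar absent → not met
Not met: 1, 2, 4, 5, 7, 8, 9, 10

1, 2, 4, 5, 7, 8, 9, 10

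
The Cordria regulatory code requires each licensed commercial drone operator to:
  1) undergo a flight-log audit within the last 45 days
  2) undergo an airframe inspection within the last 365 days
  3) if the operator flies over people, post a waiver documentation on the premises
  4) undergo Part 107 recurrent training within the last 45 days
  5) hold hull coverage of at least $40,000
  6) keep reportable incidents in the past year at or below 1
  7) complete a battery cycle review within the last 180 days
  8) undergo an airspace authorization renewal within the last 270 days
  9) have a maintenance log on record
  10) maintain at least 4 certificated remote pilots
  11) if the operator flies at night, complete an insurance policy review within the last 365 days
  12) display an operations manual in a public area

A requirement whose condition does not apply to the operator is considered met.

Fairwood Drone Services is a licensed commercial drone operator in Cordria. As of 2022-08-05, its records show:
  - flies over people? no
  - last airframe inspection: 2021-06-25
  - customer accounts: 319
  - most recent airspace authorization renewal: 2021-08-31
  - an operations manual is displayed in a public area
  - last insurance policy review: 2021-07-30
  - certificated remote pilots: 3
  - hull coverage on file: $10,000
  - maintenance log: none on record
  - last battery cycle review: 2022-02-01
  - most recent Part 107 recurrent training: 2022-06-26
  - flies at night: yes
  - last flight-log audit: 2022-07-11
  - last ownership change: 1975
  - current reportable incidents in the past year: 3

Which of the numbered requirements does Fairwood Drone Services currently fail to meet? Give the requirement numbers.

2, 5, 6, 7, 8, 9, 10, 11

1. flight-log audit 25 days ago vs limit 45 → met
2. airframe inspection 406 days ago vs limit 365 → not met
3. condition 'flies over people' does not hold → requirement n/a → met
4. Part 107 recurrent training 40 days ago vs limit 45 → met
5. hull coverage $10,000 < $40,000 → not met
6. reportable incidents in the past year 3 > 1 → not met
7. battery cycle review 185 days ago vs limit 180 → not met
8. airspace authorization renewal 339 days ago vs limit 270 → not met
9. maintenance log absent → not met
10. certificated remote pilots 3 < 4 → not met
11. condition 'flies at night' holds; insurance policy review 371 days ago vs limit 365 → not met
12. operations manual present → met
Not met: 2, 5, 6, 7, 8, 9, 10, 11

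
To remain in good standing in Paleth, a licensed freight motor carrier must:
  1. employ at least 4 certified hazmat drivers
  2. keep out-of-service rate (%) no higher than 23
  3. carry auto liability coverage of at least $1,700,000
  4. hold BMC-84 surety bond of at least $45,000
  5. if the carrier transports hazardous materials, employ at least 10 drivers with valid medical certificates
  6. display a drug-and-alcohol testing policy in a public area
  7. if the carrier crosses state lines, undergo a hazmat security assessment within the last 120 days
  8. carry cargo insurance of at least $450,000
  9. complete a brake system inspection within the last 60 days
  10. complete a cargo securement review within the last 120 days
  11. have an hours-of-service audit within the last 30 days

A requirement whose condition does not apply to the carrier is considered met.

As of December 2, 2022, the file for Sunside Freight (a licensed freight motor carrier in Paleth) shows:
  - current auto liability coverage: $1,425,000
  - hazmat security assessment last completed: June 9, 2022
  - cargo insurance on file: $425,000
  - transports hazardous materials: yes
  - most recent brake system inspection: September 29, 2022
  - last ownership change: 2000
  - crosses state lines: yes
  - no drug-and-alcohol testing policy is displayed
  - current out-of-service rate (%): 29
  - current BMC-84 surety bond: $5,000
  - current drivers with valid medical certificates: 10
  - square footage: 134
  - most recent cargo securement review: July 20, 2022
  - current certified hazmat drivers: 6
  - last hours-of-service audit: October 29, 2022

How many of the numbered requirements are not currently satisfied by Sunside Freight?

1. certified hazmat drivers 6 ≥ 4 → met
2. out-of-service rate (%) 29 > 23 → not met
3. auto liability coverage $1,425,000 < $1,700,000 → not met
4. BMC-84 surety bond $5,000 < $45,000 → not met
5. condition 'transports hazardous materials' holds; drivers with valid medical certificates 10 ≥ 10 → met
6. drug-and-alcohol testing policy absent → not met
7. condition 'crosses state lines' holds; hazmat security assessment 176 days ago vs limit 120 → not met
8. cargo insurance $425,000 < $450,000 → not met
9. brake system inspection 64 days ago vs limit 60 → not met
10. cargo securement review 135 days ago vs limit 120 → not met
11. hours-of-service audit 34 days ago vs limit 30 → not met
Not met: 9 of 11

9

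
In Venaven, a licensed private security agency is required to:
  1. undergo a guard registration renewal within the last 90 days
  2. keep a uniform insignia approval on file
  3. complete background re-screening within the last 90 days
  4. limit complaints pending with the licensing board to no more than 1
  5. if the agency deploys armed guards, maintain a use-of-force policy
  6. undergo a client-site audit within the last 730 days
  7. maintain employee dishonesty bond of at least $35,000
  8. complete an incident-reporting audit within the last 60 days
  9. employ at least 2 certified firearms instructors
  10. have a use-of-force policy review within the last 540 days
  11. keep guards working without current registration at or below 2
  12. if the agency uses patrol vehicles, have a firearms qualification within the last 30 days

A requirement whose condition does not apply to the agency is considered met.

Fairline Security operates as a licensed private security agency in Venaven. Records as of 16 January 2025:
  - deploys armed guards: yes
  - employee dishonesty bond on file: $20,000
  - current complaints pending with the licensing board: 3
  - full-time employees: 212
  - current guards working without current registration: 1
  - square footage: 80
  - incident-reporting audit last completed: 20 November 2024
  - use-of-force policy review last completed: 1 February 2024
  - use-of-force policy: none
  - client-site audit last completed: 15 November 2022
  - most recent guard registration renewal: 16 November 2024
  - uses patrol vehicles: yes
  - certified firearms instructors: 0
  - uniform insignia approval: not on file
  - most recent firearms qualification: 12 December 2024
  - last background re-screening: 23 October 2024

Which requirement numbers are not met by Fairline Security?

1. guard registration renewal 61 days ago vs limit 90 → met
2. uniform insignia approval absent → not met
3. background re-screening 85 days ago vs limit 90 → met
4. complaints pending with the licensing board 3 > 1 → not met
5. condition 'deploys armed guards' holds; use-of-force policy absent → not met
6. client-site audit 793 days ago vs limit 730 → not met
7. employee dishonesty bond $20,000 < $35,000 → not met
8. incident-reporting audit 57 days ago vs limit 60 → met
9. certified firearms instructors 0 < 2 → not met
10. use-of-force policy review 350 days ago vs limit 540 → met
11. guards working without current registration 1 ≤ 2 → met
12. condition 'uses patrol vehicles' holds; firearms qualification 35 days ago vs limit 30 → not met
Not met: 2, 4, 5, 6, 7, 9, 12

2, 4, 5, 6, 7, 9, 12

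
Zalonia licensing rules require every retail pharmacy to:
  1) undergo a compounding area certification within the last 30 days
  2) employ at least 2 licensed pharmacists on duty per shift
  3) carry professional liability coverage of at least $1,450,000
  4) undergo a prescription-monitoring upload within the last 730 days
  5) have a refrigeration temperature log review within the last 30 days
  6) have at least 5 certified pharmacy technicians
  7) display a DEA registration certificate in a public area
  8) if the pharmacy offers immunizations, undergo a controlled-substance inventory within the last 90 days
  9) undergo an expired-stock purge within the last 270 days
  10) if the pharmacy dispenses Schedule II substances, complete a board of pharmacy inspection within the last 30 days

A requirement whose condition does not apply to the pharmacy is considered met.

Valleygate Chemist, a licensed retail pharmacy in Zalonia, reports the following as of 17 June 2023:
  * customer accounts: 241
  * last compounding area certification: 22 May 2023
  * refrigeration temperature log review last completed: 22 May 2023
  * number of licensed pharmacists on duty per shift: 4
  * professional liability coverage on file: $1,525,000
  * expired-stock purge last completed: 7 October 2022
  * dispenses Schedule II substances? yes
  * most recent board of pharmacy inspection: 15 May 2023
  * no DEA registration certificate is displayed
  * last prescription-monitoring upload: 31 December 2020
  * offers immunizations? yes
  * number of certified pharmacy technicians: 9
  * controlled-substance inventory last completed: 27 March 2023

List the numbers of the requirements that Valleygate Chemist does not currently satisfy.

4, 7, 10

1. compounding area certification 26 days ago vs limit 30 → met
2. licensed pharmacists on duty per shift 4 ≥ 2 → met
3. professional liability coverage $1,525,000 ≥ $1,450,000 → met
4. prescription-monitoring upload 898 days ago vs limit 730 → not met
5. refrigeration temperature log review 26 days ago vs limit 30 → met
6. certified pharmacy technicians 9 ≥ 5 → met
7. DEA registration certificate absent → not met
8. condition 'offers immunizations' holds; controlled-substance inventory 82 days ago vs limit 90 → met
9. expired-stock purge 253 days ago vs limit 270 → met
10. condition 'dispenses Schedule II substances' holds; board of pharmacy inspection 33 days ago vs limit 30 → not met
Not met: 4, 7, 10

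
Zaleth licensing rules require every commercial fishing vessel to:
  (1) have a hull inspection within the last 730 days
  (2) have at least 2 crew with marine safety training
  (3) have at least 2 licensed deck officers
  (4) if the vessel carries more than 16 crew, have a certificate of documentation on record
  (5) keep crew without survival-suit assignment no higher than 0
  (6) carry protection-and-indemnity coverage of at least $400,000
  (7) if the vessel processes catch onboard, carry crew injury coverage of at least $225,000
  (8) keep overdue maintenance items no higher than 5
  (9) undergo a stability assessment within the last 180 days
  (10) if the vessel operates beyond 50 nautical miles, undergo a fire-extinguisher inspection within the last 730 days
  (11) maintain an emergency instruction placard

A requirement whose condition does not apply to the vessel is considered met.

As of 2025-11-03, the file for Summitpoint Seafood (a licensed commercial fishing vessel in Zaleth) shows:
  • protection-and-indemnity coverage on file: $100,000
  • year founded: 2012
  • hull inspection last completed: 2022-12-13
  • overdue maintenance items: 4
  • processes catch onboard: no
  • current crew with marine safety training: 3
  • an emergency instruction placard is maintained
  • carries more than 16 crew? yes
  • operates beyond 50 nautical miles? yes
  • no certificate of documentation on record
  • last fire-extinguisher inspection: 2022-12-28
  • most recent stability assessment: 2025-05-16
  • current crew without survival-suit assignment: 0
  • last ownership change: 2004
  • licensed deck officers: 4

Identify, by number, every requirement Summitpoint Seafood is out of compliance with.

1. hull inspection 1056 days ago vs limit 730 → not met
2. crew with marine safety training 3 ≥ 2 → met
3. licensed deck officers 4 ≥ 2 → met
4. condition 'carries more than 16 crew' holds; certificate of documentation absent → not met
5. crew without survival-suit assignment 0 ≤ 0 → met
6. protection-and-indemnity coverage $100,000 < $400,000 → not met
7. condition 'processes catch onboard' does not hold → requirement n/a → met
8. overdue maintenance items 4 ≤ 5 → met
9. stability assessment 171 days ago vs limit 180 → met
10. condition 'operates beyond 50 nautical miles' holds; fire-extinguisher inspection 1041 days ago vs limit 730 → not met
11. emergency instruction placard present → met
Not met: 1, 4, 6, 10

1, 4, 6, 10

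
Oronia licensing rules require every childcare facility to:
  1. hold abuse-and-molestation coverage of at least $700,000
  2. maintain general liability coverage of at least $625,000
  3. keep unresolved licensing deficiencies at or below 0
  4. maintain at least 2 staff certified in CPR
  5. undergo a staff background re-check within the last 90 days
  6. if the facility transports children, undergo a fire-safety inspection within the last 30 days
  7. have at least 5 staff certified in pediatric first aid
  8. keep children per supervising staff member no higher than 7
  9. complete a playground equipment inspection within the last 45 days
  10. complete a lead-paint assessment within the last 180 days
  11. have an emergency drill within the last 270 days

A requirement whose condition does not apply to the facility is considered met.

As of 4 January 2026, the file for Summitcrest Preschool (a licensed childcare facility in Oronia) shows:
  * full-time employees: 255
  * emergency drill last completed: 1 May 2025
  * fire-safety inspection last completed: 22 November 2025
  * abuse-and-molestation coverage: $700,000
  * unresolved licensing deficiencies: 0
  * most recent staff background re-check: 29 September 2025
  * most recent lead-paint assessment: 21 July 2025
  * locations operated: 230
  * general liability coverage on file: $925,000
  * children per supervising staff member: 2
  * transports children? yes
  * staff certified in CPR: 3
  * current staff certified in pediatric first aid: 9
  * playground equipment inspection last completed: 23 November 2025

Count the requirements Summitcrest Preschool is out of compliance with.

1. abuse-and-molestation coverage $700,000 ≥ $700,000 → met
2. general liability coverage $925,000 ≥ $625,000 → met
3. unresolved licensing deficiencies 0 ≤ 0 → met
4. staff certified in CPR 3 ≥ 2 → met
5. staff background re-check 97 days ago vs limit 90 → not met
6. condition 'transports children' holds; fire-safety inspection 43 days ago vs limit 30 → not met
7. staff certified in pediatric first aid 9 ≥ 5 → met
8. children per supervising staff member 2 ≤ 7 → met
9. playground equipment inspection 42 days ago vs limit 45 → met
10. lead-paint assessment 167 days ago vs limit 180 → met
11. emergency drill 248 days ago vs limit 270 → met
Not met: 2 of 11

2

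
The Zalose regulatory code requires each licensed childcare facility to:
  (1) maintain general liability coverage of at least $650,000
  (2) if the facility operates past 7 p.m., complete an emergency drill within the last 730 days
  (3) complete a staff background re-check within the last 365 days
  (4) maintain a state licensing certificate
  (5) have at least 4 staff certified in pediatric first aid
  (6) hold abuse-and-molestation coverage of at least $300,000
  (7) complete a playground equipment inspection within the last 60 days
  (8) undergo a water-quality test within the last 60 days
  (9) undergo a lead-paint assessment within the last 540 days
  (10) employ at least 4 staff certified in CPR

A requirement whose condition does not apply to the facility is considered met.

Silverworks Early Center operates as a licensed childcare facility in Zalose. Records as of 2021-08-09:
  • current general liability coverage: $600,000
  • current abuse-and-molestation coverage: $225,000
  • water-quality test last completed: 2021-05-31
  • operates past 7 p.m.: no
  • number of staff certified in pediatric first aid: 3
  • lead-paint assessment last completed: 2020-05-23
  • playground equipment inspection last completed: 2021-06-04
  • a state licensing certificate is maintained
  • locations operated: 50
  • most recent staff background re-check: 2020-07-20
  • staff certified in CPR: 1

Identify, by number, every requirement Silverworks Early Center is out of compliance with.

1, 3, 5, 6, 7, 8, 10

1. general liability coverage $600,000 < $650,000 → not met
2. condition 'operates past 7 p.m.' does not hold → requirement n/a → met
3. staff background re-check 385 days ago vs limit 365 → not met
4. state licensing certificate present → met
5. staff certified in pediatric first aid 3 < 4 → not met
6. abuse-and-molestation coverage $225,000 < $300,000 → not met
7. playground equipment inspection 66 days ago vs limit 60 → not met
8. water-quality test 70 days ago vs limit 60 → not met
9. lead-paint assessment 443 days ago vs limit 540 → met
10. staff certified in CPR 1 < 4 → not met
Not met: 1, 3, 5, 6, 7, 8, 10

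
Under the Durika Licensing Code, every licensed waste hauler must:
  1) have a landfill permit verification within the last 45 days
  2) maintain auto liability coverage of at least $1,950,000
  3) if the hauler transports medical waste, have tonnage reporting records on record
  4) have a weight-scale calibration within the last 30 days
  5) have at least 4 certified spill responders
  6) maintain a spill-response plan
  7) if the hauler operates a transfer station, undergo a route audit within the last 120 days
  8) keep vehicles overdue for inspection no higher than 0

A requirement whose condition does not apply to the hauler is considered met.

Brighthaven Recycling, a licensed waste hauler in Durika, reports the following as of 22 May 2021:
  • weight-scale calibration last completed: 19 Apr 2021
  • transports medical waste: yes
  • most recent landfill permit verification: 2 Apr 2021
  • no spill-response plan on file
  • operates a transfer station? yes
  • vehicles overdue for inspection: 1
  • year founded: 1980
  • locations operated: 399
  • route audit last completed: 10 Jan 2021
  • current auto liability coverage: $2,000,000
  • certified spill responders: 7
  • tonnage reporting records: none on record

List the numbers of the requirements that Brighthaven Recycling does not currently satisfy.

1, 3, 4, 6, 7, 8

1. landfill permit verification 50 days ago vs limit 45 → not met
2. auto liability coverage $2,000,000 ≥ $1,950,000 → met
3. condition 'transports medical waste' holds; tonnage reporting records absent → not met
4. weight-scale calibration 33 days ago vs limit 30 → not met
5. certified spill responders 7 ≥ 4 → met
6. spill-response plan absent → not met
7. condition 'operates a transfer station' holds; route audit 132 days ago vs limit 120 → not met
8. vehicles overdue for inspection 1 > 0 → not met
Not met: 1, 3, 4, 6, 7, 8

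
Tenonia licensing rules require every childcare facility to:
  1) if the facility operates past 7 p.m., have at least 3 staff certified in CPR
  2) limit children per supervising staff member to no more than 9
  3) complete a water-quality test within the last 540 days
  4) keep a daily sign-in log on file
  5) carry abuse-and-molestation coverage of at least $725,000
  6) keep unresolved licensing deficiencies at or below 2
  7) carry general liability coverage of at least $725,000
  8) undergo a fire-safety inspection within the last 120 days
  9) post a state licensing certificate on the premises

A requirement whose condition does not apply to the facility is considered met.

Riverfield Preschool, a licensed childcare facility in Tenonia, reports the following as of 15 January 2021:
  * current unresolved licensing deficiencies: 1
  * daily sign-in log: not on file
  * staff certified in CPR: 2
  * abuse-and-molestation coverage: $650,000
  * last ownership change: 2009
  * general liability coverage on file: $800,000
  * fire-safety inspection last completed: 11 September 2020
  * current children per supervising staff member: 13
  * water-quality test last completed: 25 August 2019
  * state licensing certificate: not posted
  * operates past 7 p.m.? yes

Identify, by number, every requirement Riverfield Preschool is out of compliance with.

1, 2, 4, 5, 8, 9

1. condition 'operates past 7 p.m.' holds; staff certified in CPR 2 < 3 → not met
2. children per supervising staff member 13 > 9 → not met
3. water-quality test 509 days ago vs limit 540 → met
4. daily sign-in log absent → not met
5. abuse-and-molestation coverage $650,000 < $725,000 → not met
6. unresolved licensing deficiencies 1 ≤ 2 → met
7. general liability coverage $800,000 ≥ $725,000 → met
8. fire-safety inspection 126 days ago vs limit 120 → not met
9. state licensing certificate absent → not met
Not met: 1, 2, 4, 5, 8, 9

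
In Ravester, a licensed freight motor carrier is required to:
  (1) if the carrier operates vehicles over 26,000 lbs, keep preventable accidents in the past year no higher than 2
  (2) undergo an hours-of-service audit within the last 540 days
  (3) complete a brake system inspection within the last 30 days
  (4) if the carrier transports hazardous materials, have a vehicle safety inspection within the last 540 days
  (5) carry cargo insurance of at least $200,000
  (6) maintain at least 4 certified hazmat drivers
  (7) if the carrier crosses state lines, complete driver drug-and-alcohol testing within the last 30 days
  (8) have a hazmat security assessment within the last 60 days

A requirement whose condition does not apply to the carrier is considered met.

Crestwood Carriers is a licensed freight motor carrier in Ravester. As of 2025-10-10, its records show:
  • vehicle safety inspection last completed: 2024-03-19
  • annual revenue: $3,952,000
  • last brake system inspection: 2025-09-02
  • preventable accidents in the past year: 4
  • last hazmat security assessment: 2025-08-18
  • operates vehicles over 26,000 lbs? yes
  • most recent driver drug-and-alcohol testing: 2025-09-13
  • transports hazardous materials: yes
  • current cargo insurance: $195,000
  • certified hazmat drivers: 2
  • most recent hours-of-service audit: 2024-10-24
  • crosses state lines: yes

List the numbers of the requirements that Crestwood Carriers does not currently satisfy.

1. condition 'operates vehicles over 26,000 lbs' holds; preventable accidents in the past year 4 > 2 → not met
2. hours-of-service audit 351 days ago vs limit 540 → met
3. brake system inspection 38 days ago vs limit 30 → not met
4. condition 'transports hazardous materials' holds; vehicle safety inspection 570 days ago vs limit 540 → not met
5. cargo insurance $195,000 < $200,000 → not met
6. certified hazmat drivers 2 < 4 → not met
7. condition 'crosses state lines' holds; driver drug-and-alcohol testing 27 days ago vs limit 30 → met
8. hazmat security assessment 53 days ago vs limit 60 → met
Not met: 1, 3, 4, 5, 6

1, 3, 4, 5, 6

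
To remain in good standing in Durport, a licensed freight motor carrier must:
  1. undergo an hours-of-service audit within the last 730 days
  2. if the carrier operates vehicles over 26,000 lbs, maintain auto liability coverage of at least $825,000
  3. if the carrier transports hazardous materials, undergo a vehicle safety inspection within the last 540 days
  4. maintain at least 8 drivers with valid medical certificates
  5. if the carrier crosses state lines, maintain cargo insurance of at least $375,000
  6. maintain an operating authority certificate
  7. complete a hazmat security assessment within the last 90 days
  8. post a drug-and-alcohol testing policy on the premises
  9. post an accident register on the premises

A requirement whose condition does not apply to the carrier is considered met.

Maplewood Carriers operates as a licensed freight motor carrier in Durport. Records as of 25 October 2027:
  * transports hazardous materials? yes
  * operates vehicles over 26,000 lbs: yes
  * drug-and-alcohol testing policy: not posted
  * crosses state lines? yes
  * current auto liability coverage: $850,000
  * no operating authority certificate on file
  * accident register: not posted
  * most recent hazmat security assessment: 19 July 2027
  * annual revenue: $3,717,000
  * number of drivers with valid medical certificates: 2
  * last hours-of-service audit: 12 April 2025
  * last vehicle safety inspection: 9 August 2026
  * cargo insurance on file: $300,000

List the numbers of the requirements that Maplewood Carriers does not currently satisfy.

1, 4, 5, 6, 7, 8, 9

1. hours-of-service audit 926 days ago vs limit 730 → not met
2. condition 'operates vehicles over 26,000 lbs' holds; auto liability coverage $850,000 ≥ $825,000 → met
3. condition 'transports hazardous materials' holds; vehicle safety inspection 442 days ago vs limit 540 → met
4. drivers with valid medical certificates 2 < 8 → not met
5. condition 'crosses state lines' holds; cargo insurance $300,000 < $375,000 → not met
6. operating authority certificate absent → not met
7. hazmat security assessment 98 days ago vs limit 90 → not met
8. drug-and-alcohol testing policy absent → not met
9. accident register absent → not met
Not met: 1, 4, 5, 6, 7, 8, 9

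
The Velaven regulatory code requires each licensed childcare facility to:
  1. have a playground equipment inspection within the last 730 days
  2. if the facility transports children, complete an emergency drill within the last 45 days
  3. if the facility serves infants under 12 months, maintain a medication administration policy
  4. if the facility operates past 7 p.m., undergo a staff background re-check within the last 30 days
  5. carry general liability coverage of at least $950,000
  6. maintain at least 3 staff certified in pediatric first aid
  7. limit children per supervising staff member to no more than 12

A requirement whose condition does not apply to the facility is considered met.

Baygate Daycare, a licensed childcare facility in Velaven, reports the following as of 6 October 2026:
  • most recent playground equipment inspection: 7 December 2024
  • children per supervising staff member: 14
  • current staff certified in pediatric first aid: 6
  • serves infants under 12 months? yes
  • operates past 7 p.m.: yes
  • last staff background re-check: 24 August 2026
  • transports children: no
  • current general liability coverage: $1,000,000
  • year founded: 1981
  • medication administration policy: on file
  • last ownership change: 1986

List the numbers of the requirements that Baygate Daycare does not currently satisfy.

4, 7

1. playground equipment inspection 668 days ago vs limit 730 → met
2. condition 'transports children' does not hold → requirement n/a → met
3. condition 'serves infants under 12 months' holds; medication administration policy present → met
4. condition 'operates past 7 p.m.' holds; staff background re-check 43 days ago vs limit 30 → not met
5. general liability coverage $1,000,000 ≥ $950,000 → met
6. staff certified in pediatric first aid 6 ≥ 3 → met
7. children per supervising staff member 14 > 12 → not met
Not met: 4, 7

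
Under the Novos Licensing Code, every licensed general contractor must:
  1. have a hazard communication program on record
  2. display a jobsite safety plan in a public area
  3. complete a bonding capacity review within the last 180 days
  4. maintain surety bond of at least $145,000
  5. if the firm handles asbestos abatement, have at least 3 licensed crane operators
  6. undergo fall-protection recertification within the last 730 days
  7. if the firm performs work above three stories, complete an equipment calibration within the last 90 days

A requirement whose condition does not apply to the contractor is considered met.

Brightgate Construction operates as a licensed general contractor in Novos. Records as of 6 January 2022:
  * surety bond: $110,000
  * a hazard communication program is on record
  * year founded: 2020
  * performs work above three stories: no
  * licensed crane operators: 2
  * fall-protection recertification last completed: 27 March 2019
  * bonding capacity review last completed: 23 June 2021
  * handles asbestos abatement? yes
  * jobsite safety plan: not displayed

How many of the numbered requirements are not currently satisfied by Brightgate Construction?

1. hazard communication program present → met
2. jobsite safety plan absent → not met
3. bonding capacity review 197 days ago vs limit 180 → not met
4. surety bond $110,000 < $145,000 → not met
5. condition 'handles asbestos abatement' holds; licensed crane operators 2 < 3 → not met
6. fall-protection recertification 1016 days ago vs limit 730 → not met
7. condition 'performs work above three stories' does not hold → requirement n/a → met
Not met: 5 of 7

5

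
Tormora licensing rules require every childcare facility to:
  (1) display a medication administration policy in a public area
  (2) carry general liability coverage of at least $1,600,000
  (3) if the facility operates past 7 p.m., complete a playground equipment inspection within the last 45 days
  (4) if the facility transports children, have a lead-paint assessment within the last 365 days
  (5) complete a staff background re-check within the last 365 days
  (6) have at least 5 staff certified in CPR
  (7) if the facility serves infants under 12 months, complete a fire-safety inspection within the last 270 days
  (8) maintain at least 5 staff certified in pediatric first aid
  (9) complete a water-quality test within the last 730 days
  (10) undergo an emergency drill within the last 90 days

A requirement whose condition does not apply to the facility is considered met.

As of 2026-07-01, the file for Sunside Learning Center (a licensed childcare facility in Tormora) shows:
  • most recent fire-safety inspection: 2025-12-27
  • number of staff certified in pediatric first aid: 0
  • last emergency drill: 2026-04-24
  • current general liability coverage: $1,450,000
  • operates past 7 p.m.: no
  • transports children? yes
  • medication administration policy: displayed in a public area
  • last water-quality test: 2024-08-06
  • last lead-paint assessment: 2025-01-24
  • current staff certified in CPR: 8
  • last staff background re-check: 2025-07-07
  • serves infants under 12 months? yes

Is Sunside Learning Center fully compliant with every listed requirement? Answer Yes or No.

1. medication administration policy present → met
2. general liability coverage $1,450,000 < $1,600,000 → not met
3. condition 'operates past 7 p.m.' does not hold → requirement n/a → met
4. condition 'transports children' holds; lead-paint assessment 523 days ago vs limit 365 → not met
5. staff background re-check 359 days ago vs limit 365 → met
6. staff certified in CPR 8 ≥ 5 → met
7. condition 'serves infants under 12 months' holds; fire-safety inspection 186 days ago vs limit 270 → met
8. staff certified in pediatric first aid 0 < 5 → not met
9. water-quality test 694 days ago vs limit 730 → met
10. emergency drill 68 days ago vs limit 90 → met
Not met: 2, 4, 8

No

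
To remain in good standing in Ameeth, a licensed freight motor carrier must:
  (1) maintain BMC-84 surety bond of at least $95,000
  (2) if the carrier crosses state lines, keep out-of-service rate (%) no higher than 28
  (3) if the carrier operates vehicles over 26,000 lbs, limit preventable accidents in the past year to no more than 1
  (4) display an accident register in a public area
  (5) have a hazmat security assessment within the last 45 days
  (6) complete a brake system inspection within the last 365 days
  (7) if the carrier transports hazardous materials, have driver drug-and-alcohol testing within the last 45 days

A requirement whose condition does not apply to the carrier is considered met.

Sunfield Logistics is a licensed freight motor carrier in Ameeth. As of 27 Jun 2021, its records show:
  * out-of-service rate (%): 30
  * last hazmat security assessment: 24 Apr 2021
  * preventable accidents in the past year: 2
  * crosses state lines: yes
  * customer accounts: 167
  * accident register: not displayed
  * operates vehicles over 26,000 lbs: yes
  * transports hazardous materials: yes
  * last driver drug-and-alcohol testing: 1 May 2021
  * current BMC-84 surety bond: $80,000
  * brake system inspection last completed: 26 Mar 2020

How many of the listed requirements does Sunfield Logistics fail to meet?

7

1. BMC-84 surety bond $80,000 < $95,000 → not met
2. condition 'crosses state lines' holds; out-of-service rate (%) 30 > 28 → not met
3. condition 'operates vehicles over 26,000 lbs' holds; preventable accidents in the past year 2 > 1 → not met
4. accident register absent → not met
5. hazmat security assessment 64 days ago vs limit 45 → not met
6. brake system inspection 458 days ago vs limit 365 → not met
7. condition 'transports hazardous materials' holds; driver drug-and-alcohol testing 57 days ago vs limit 45 → not met
Not met: 7 of 7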